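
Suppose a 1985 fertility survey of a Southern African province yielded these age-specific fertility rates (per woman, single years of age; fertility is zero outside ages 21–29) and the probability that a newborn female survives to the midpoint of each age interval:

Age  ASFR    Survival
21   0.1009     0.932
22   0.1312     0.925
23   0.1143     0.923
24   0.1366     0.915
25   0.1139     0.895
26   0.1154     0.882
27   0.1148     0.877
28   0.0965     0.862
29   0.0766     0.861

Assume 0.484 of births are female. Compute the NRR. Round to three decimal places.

0.435

Proportion female at birth = 0.484.
Each age group contributes 1 × ASFR × survival:
  21: 1 × 0.1009 × 0.932 = 0.09404
  22: 1 × 0.1312 × 0.925 = 0.12136
  23: 1 × 0.1143 × 0.923 = 0.10550
  24: 1 × 0.1366 × 0.915 = 0.12499
  25: 1 × 0.1139 × 0.895 = 0.10194
  26: 1 × 0.1154 × 0.882 = 0.10178
  27: 1 × 0.1148 × 0.877 = 0.10068
  28: 1 × 0.0965 × 0.862 = 0.08318
  29: 1 × 0.0766 × 0.861 = 0.06595
Sum = 0.89942
NRR = 0.484 × 0.89942 = 0.43532
NRR < 1, so the cohort does not fully replace itself.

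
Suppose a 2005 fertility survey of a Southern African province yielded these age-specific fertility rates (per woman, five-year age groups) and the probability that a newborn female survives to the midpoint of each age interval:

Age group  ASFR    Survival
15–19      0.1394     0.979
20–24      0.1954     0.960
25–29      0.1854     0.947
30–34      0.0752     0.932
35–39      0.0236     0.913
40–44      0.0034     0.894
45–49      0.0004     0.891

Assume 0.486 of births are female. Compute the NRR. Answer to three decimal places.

1.445

Proportion female at birth = 0.486.
Survival-weighted fertility by age (5·fₓ·Sₓ):
  15–19: 5 × 0.1394 × 0.979 = 0.68236
  20–24: 5 × 0.1954 × 0.960 = 0.93792
  25–29: 5 × 0.1854 × 0.947 = 0.87787
  30–34: 5 × 0.0752 × 0.932 = 0.35043
  35–39: 5 × 0.0236 × 0.913 = 0.10773
  40–44: 5 × 0.0034 × 0.894 = 0.01520
  45–49: 5 × 0.0004 × 0.891 = 0.00178
Sum = 2.97329
NRR = 0.486 × 2.97329 = 1.44502
An NRR exceeding 1 indicates intrinsic growth under these rates.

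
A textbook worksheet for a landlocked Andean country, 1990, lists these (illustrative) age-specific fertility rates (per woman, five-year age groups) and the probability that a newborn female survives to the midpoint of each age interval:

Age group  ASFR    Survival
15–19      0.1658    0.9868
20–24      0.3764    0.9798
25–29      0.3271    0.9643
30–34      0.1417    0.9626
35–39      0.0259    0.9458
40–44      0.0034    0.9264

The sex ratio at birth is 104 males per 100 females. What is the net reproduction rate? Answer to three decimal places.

2.480

Proportion female at birth = 100 / (100 + 104) = 0.49020.
Each age group contributes 5 × ASFR × survival:
  15–19: 5 × 0.1658 × 0.9868 = 0.81806
  20–24: 5 × 0.3764 × 0.9798 = 1.84398
  25–29: 5 × 0.3271 × 0.9643 = 1.57711
  30–34: 5 × 0.1417 × 0.9626 = 0.68200
  35–39: 5 × 0.0259 × 0.9458 = 0.12248
  40–44: 5 × 0.0034 × 0.9264 = 0.01575
Sum = 5.05938
NRR = 0.49020 × 5.05938 = 2.48011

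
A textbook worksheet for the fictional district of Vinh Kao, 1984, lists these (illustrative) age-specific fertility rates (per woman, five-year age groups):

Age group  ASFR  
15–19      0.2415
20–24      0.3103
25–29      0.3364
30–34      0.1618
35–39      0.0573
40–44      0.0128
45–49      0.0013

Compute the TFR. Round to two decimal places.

5.61

Sum of ASFRs = 0.2415 + 0.3103 + 0.3364 + 0.1618 + 0.0573 + 0.0128 + 0.0013 = 1.1214
TFR = 5 × 1.1214 = 5.607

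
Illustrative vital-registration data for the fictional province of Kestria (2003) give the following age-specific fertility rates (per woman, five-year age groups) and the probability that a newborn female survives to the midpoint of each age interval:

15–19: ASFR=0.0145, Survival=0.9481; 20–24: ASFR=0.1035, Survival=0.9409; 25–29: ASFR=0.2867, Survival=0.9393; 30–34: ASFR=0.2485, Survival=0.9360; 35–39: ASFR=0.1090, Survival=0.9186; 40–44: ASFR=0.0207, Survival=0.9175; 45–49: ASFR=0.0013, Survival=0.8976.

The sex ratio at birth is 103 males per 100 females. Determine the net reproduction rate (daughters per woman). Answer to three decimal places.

1.806

Proportion female at birth = 100 / (100 + 103) = 0.49261.
Survival-weighted fertility by age (5·fₓ·Sₓ):
  15–19: 5 × 0.0145 × 0.9481 = 0.06874
  20–24: 5 × 0.1035 × 0.9409 = 0.48692
  25–29: 5 × 0.2867 × 0.9393 = 1.34649
  30–34: 5 × 0.2485 × 0.9360 = 1.16298
  35–39: 5 × 0.1090 × 0.9186 = 0.50064
  40–44: 5 × 0.0207 × 0.9175 = 0.09496
  45–49: 5 × 0.0013 × 0.8976 = 0.00583
Sum = 3.66656
NRR = 0.49261 × 3.66656 = 1.80618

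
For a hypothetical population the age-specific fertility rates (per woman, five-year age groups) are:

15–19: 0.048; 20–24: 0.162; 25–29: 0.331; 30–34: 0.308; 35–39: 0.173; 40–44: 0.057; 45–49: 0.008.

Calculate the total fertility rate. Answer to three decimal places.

5.435

Sum of ASFRs = 0.048 + 0.162 + 0.331 + 0.308 + 0.173 + 0.057 + 0.008 = 1.087
TFR = 5 × 1.087 = 5.435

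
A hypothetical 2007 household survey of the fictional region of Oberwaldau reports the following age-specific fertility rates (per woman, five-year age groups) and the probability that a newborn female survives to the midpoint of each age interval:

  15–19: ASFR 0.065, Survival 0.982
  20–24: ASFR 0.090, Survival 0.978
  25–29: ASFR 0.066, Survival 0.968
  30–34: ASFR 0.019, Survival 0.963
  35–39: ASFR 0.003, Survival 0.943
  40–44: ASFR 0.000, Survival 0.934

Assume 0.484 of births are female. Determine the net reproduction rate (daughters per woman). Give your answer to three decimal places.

Proportion female at birth = 0.484.
Survival-weighted fertility by age (5·fₓ·Sₓ):
  15–19: 5 × 0.065 × 0.982 = 0.31915
  20–24: 5 × 0.090 × 0.978 = 0.44010
  25–29: 5 × 0.066 × 0.968 = 0.31944
  30–34: 5 × 0.019 × 0.963 = 0.09149
  35–39: 5 × 0.003 × 0.943 = 0.01415
  40–44: 5 × 0.000 × 0.934 = 0.00000
Sum = 1.18433
NRR = 0.484 × 1.18433 = 0.57322

0.573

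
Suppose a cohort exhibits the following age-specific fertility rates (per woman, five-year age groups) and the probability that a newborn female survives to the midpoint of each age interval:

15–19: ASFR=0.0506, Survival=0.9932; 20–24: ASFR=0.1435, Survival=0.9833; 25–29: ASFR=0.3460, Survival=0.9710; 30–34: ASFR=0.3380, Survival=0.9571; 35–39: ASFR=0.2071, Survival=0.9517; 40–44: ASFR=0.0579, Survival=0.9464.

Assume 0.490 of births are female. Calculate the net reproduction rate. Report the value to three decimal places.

Proportion female at birth = 0.490.
Weighting each age-specific rate by interval width and survival:
  15–19: 5 × 0.0506 × 0.9932 = 0.25128
  20–24: 5 × 0.1435 × 0.9833 = 0.70552
  25–29: 5 × 0.3460 × 0.9710 = 1.67983
  30–34: 5 × 0.3380 × 0.9571 = 1.61750
  35–39: 5 × 0.2071 × 0.9517 = 0.98549
  40–44: 5 × 0.0579 × 0.9464 = 0.27398
Sum = 5.51360
NRR = 0.490 × 5.51360 = 2.70166
NRR > 1, so each generation more than replaces itself.

2.702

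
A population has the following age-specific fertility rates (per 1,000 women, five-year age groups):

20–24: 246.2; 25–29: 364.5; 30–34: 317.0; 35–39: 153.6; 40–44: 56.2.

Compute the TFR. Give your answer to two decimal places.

5.69

Sum of ASFRs = 246.2 + 364.5 + 317.0 + 153.6 + 56.2 = 1137.5
TFR = 5 × 1137.5 / 1000 = 5.6875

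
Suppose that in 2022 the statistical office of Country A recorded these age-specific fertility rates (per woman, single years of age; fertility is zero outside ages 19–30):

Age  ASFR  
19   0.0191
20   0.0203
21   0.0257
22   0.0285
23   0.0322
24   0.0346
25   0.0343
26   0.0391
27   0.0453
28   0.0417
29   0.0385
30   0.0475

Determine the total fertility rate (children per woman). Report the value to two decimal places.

0.41

Sum of ASFRs = 0.0191 + 0.0203 + 0.0257 + 0.0285 + 0.0322 + 0.0346 + 0.0343 + 0.0391 + 0.0453 + 0.0417 + 0.0385 + 0.0475 = 0.4068
TFR = 0.4068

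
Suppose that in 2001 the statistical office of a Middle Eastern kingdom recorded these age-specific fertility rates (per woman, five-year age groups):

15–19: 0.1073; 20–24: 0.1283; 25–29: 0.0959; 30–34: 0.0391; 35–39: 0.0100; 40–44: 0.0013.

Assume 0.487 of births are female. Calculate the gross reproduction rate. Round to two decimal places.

Proportion female at birth = 0.487.
Sum of ASFRs = 0.1073 + 0.1283 + 0.0959 + 0.0391 + 0.0100 + 0.0013 = 0.3819
TFR = 5 × 0.3819 = 1.9095
GRR = 0.487 × 1.9095 = 0.92993

0.93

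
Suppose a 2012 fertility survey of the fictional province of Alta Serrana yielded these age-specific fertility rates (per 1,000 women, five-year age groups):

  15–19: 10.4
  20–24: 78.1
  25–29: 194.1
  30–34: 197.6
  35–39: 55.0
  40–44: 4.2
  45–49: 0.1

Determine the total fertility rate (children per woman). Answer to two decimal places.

2.70

Sum of ASFRs = 10.4 + 78.1 + 194.1 + 197.6 + 55.0 + 4.2 + 0.1 = 539.5
TFR = 5 × 539.5 / 1000 = 2.6975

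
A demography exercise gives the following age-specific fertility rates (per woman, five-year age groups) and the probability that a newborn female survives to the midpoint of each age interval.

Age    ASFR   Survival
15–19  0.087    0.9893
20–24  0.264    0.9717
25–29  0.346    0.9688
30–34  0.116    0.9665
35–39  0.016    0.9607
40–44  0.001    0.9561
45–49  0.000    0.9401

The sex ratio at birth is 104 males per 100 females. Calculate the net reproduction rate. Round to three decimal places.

Proportion female at birth = 100 / (100 + 104) = 0.49020.
Weighting each age-specific rate by interval width and survival:
  15–19: 5 × 0.087 × 0.9893 = 0.43035
  20–24: 5 × 0.264 × 0.9717 = 1.28264
  25–29: 5 × 0.346 × 0.9688 = 1.67602
  30–34: 5 × 0.116 × 0.9665 = 0.56057
  35–39: 5 × 0.016 × 0.9607 = 0.07686
  40–44: 5 × 0.001 × 0.9561 = 0.00478
  45–49: 5 × 0.000 × 0.9401 = 0.00000
Sum = 4.03122
NRR = 0.49020 × 4.03122 = 1.97610

1.976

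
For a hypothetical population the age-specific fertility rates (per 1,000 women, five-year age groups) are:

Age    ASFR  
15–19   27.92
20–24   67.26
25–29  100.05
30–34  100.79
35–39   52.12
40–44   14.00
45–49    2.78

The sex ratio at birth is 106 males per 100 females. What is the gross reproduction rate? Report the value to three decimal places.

0.886

Proportion female at birth = 100 / (100 + 106) = 0.48544.
Sum of ASFRs = 27.92 + 67.26 + 100.05 + 100.79 + 52.12 + 14.00 + 2.78 = 364.92
TFR = 5 × 364.92 / 1000 = 1.8246
GRR = 0.48544 × 1.8246 = 0.88573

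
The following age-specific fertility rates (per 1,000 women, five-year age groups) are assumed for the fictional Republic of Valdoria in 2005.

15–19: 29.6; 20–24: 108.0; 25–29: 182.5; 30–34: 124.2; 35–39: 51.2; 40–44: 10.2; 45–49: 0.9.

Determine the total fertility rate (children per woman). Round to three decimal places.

2.533

Sum of ASFRs = 29.6 + 108.0 + 182.5 + 124.2 + 51.2 + 10.2 + 0.9 = 506.6
TFR = 5 × 506.6 / 1000 = 2.533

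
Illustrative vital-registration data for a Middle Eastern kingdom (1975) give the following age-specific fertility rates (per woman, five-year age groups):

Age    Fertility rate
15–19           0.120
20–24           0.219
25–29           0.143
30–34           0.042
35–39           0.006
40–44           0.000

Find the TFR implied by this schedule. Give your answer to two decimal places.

Sum of ASFRs = 0.120 + 0.219 + 0.143 + 0.042 + 0.006 + 0.000 = 0.530
TFR = 5 × 0.530 = 2.65

2.65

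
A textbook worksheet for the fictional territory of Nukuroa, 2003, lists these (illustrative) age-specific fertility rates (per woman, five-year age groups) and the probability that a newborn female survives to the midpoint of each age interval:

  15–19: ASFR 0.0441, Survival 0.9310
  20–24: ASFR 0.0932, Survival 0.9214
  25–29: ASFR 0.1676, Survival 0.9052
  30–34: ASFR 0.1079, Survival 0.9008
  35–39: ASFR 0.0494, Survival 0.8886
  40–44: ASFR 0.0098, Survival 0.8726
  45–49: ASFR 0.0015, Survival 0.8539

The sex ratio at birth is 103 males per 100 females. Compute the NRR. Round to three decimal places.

Proportion female at birth = 100 / (100 + 103) = 0.49261.
Per-age-group product (5 × ASFR × survival probability):
  15–19: 5 × 0.0441 × 0.9310 = 0.20529
  20–24: 5 × 0.0932 × 0.9214 = 0.42937
  25–29: 5 × 0.1676 × 0.9052 = 0.75856
  30–34: 5 × 0.1079 × 0.9008 = 0.48598
  35–39: 5 × 0.0494 × 0.8886 = 0.21948
  40–44: 5 × 0.0098 × 0.8726 = 0.04276
  45–49: 5 × 0.0015 × 0.8539 = 0.00640
Sum = 2.14784
NRR = 0.49261 × 2.14784 = 1.05805

1.058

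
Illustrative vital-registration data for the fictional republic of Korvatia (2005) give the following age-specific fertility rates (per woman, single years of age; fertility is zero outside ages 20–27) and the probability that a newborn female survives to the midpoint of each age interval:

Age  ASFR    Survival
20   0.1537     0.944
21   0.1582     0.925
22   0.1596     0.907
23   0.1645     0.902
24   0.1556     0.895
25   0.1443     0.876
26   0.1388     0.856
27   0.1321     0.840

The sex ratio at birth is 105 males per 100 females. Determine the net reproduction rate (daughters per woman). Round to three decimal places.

Proportion female at birth = 100 / (100 + 105) = 0.48780.
Per-age-group product (1 × ASFR × survival probability):
  20: 1 × 0.1537 × 0.944 = 0.14509
  21: 1 × 0.1582 × 0.925 = 0.14634
  22: 1 × 0.1596 × 0.907 = 0.14476
  23: 1 × 0.1645 × 0.902 = 0.14838
  24: 1 × 0.1556 × 0.895 = 0.13926
  25: 1 × 0.1443 × 0.876 = 0.12641
  26: 1 × 0.1388 × 0.856 = 0.11881
  27: 1 × 0.1321 × 0.840 = 0.11096
Sum = 1.08001
NRR = 0.48780 × 1.08001 = 0.52683
With NRR below 1 the population is below replacement fertility.

0.527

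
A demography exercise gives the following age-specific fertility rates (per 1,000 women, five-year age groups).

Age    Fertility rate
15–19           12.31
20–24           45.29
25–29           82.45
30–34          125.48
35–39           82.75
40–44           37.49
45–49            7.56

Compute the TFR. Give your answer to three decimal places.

1.967

Sum of ASFRs = 12.31 + 45.29 + 82.45 + 125.48 + 82.75 + 37.49 + 7.56 = 393.33
TFR = 5 × 393.33 / 1000 = 1.96665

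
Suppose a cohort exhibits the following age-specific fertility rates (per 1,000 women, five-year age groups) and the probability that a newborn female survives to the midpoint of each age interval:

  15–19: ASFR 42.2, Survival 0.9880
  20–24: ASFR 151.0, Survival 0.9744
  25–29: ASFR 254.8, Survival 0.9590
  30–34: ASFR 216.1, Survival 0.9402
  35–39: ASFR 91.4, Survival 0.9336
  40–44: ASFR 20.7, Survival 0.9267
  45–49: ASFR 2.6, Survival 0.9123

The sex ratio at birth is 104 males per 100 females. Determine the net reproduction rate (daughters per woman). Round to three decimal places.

1.822

Proportion female at birth = 100 / (100 + 104) = 0.49020.
Survival-weighted fertility by age (5·fₓ·Sₓ):
  15–19: 5 × 42.2/1000 × 0.9880 = 0.20847
  20–24: 5 × 151.0/1000 × 0.9744 = 0.73567
  25–29: 5 × 254.8/1000 × 0.9590 = 1.22177
  30–34: 5 × 216.1/1000 × 0.9402 = 1.01589
  35–39: 5 × 91.4/1000 × 0.9336 = 0.42666
  40–44: 5 × 20.7/1000 × 0.9267 = 0.09591
  45–49: 5 × 2.6/1000 × 0.9123 = 0.01186
Sum = 3.71623
NRR = 0.49020 × 3.71623 = 1.82170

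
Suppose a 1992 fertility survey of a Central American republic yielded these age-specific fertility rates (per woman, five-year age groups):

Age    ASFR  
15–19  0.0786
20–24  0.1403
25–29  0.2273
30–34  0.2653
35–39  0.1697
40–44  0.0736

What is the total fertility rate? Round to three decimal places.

4.774

Sum of ASFRs = 0.0786 + 0.1403 + 0.2273 + 0.2653 + 0.1697 + 0.0736 = 0.9548
TFR = 5 × 0.9548 = 4.774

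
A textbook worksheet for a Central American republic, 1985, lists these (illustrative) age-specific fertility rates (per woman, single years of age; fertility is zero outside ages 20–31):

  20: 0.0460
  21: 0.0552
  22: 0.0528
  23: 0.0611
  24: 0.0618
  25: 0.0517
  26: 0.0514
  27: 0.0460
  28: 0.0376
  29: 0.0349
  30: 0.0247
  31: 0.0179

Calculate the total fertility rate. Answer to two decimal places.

0.54

Sum of ASFRs = 0.0460 + 0.0552 + 0.0528 + 0.0611 + 0.0618 + 0.0517 + 0.0514 + 0.0460 + 0.0376 + 0.0349 + 0.0247 + 0.0179 = 0.5411
TFR = 0.5411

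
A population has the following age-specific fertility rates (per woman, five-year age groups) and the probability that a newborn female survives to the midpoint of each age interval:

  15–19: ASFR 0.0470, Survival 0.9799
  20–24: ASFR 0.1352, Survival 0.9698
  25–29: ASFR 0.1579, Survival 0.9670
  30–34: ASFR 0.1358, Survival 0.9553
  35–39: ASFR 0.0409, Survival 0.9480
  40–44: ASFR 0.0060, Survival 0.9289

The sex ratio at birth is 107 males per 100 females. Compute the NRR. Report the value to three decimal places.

Proportion female at birth = 100 / (100 + 107) = 0.48309.
Each age group contributes 5 × ASFR × survival:
  15–19: 5 × 0.0470 × 0.9799 = 0.23028
  20–24: 5 × 0.1352 × 0.9698 = 0.65558
  25–29: 5 × 0.1579 × 0.9670 = 0.76345
  30–34: 5 × 0.1358 × 0.9553 = 0.64865
  35–39: 5 × 0.0409 × 0.9480 = 0.19387
  40–44: 5 × 0.0060 × 0.9289 = 0.02787
Sum = 2.51970
NRR = 0.48309 × 2.51970 = 1.21724

1.217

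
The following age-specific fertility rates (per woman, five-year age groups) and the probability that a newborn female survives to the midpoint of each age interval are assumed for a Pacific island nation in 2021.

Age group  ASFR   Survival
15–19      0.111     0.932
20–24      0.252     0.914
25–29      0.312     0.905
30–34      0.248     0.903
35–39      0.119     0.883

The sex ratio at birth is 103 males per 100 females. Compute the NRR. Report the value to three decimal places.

2.328

Proportion female at birth = 100 / (100 + 103) = 0.49261.
Weighting each age-specific rate by interval width and survival:
  15–19: 5 × 0.111 × 0.932 = 0.51726
  20–24: 5 × 0.252 × 0.914 = 1.15164
  25–29: 5 × 0.312 × 0.905 = 1.41180
  30–34: 5 × 0.248 × 0.903 = 1.11972
  35–39: 5 × 0.119 × 0.883 = 0.52539
Sum = 4.72581
NRR = 0.49261 × 4.72581 = 2.32798
An NRR exceeding 1 indicates intrinsic growth under these rates.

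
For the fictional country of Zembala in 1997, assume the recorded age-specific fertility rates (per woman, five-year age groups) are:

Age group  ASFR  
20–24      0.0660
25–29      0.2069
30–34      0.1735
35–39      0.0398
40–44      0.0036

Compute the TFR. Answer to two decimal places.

Sum of ASFRs = 0.0660 + 0.2069 + 0.1735 + 0.0398 + 0.0036 = 0.4898
TFR = 5 × 0.4898 = 2.449

2.45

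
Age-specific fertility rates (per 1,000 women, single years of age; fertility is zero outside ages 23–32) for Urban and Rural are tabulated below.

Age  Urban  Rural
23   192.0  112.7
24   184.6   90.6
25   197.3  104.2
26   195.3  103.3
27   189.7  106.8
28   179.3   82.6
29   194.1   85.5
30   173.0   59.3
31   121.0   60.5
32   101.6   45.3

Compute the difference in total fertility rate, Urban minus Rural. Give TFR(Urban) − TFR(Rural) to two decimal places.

Urban:
  Sum of ASFRs = 192.0 + 184.6 + 197.3 + 195.3 + 189.7 + 179.3 + 194.1 + 173.0 + 121.0 + 101.6 = 1727.9
  TFR = 1727.9 / 1000 = 1.7279
Rural:
  Sum of ASFRs = 112.7 + 90.6 + 104.2 + 103.3 + 106.8 + 82.6 + 85.5 + 59.3 + 60.5 + 45.3 = 850.8
  TFR = 850.8 / 1000 = 0.8508
Difference = 1.7279 − 0.8508 = 0.8771

0.88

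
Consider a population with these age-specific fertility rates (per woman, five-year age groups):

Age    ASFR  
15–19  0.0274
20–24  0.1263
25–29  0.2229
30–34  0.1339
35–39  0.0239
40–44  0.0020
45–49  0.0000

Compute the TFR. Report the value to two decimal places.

2.68

Sum of ASFRs = 0.0274 + 0.1263 + 0.2229 + 0.1339 + 0.0239 + 0.0020 + 0.0000 = 0.5364
TFR = 5 × 0.5364 = 2.682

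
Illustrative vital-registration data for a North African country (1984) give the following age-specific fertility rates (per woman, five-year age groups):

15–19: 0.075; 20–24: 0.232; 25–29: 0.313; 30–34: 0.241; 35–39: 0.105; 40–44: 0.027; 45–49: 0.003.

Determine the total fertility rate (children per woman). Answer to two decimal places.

Sum of ASFRs = 0.075 + 0.232 + 0.313 + 0.241 + 0.105 + 0.027 + 0.003 = 0.996
TFR = 5 × 0.996 = 4.98

4.98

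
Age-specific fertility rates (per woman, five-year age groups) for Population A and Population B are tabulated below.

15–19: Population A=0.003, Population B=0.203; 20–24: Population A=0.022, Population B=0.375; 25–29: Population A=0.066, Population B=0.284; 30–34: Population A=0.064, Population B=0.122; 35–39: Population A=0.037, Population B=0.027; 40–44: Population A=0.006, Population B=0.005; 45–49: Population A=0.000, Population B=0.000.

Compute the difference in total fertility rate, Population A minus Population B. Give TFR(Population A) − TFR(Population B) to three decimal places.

-4.090

Population A:
  Sum of ASFRs = 0.003 + 0.022 + 0.066 + 0.064 + 0.037 + 0.006 + 0.000 = 0.198
  TFR = 5 × 0.198 = 0.99
Population B:
  Sum of ASFRs = 0.203 + 0.375 + 0.284 + 0.122 + 0.027 + 0.005 + 0.000 = 1.016
  TFR = 5 × 1.016 = 5.08
Difference = 0.99 − 5.08 = -4.09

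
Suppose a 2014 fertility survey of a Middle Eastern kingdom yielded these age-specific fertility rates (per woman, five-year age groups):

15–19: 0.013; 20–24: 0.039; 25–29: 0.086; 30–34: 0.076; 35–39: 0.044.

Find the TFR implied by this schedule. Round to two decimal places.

Sum of ASFRs = 0.013 + 0.039 + 0.086 + 0.076 + 0.044 = 0.258
TFR = 5 × 0.258 = 1.29

1.29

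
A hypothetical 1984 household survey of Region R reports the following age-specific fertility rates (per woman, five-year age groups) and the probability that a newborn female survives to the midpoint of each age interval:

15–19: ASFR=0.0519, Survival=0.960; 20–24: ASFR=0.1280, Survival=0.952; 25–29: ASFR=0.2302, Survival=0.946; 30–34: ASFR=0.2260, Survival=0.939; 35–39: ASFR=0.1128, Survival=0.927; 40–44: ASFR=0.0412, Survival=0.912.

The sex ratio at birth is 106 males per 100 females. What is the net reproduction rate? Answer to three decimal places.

1.805

Proportion female at birth = 100 / (100 + 106) = 0.48544.
Each age group contributes 5 × ASFR × survival:
  15–19: 5 × 0.0519 × 0.960 = 0.24912
  20–24: 5 × 0.1280 × 0.952 = 0.60928
  25–29: 5 × 0.2302 × 0.946 = 1.08885
  30–34: 5 × 0.2260 × 0.939 = 1.06107
  35–39: 5 × 0.1128 × 0.927 = 0.52283
  40–44: 5 × 0.0412 × 0.912 = 0.18787
Sum = 3.71902
NRR = 0.48544 × 3.71902 = 1.80536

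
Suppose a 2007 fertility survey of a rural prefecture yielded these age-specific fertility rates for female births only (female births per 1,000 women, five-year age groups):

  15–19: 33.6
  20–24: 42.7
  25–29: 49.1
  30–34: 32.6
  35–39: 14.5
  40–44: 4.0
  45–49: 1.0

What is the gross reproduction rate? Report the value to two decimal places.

Sum of female ASFRs = 33.6 + 42.7 + 49.1 + 32.6 + 14.5 + 4.0 + 1.0 = 177.5
GRR = 5 × 177.5 / 1000 = 0.8875

0.89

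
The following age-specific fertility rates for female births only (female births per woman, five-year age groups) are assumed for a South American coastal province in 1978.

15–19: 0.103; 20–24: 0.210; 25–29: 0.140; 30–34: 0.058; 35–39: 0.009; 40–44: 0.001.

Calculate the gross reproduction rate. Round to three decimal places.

Sum of female ASFRs = 0.103 + 0.210 + 0.140 + 0.058 + 0.009 + 0.001 = 0.521
GRR = 5 × 0.521 = 2.605

2.605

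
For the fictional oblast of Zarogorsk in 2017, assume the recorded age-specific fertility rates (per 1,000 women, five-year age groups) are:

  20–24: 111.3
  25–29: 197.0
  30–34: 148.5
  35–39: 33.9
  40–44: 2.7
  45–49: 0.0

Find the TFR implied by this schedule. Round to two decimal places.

Sum of ASFRs = 111.3 + 197.0 + 148.5 + 33.9 + 2.7 + 0.0 = 493.4
TFR = 5 × 493.4 / 1000 = 2.467

2.47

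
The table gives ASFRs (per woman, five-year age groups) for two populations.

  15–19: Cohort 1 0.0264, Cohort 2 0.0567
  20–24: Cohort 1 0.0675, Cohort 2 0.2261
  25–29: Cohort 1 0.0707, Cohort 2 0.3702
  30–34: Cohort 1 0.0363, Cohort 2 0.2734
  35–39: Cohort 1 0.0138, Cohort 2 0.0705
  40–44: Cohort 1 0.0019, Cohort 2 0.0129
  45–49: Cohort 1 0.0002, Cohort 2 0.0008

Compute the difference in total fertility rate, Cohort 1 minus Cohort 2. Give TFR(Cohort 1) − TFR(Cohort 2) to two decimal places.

-3.97

Cohort 1:
  Sum of ASFRs = 0.0264 + 0.0675 + 0.0707 + 0.0363 + 0.0138 + 0.0019 + 0.0002 = 0.2168
  TFR = 5 × 0.2168 = 1.084
Cohort 2:
  Sum of ASFRs = 0.0567 + 0.2261 + 0.3702 + 0.2734 + 0.0705 + 0.0129 + 0.0008 = 1.0106
  TFR = 5 × 1.0106 = 5.053
Difference = 1.084 − 5.053 = -3.969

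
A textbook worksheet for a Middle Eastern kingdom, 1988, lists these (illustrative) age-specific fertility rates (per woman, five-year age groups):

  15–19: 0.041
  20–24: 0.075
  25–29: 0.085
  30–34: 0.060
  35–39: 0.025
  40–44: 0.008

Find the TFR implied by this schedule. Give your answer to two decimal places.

1.47

Sum of ASFRs = 0.041 + 0.075 + 0.085 + 0.060 + 0.025 + 0.008 = 0.294
TFR = 5 × 0.294 = 1.47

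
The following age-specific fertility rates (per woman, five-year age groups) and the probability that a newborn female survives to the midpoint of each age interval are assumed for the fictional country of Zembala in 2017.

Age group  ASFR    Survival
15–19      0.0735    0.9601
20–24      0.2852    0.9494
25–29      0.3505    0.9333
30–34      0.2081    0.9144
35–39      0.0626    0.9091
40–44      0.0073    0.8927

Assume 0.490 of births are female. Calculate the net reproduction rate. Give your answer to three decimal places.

Proportion female at birth = 0.490.
Survival-weighted fertility by age (5·fₓ·Sₓ):
  15–19: 5 × 0.0735 × 0.9601 = 0.35284
  20–24: 5 × 0.2852 × 0.9494 = 1.35384
  25–29: 5 × 0.3505 × 0.9333 = 1.63561
  30–34: 5 × 0.2081 × 0.9144 = 0.95143
  35–39: 5 × 0.0626 × 0.9091 = 0.28455
  40–44: 5 × 0.0073 × 0.8927 = 0.03258
Sum = 4.61085
NRR = 0.490 × 4.61085 = 2.25932
NRR > 1, so each generation more than replaces itself.

2.259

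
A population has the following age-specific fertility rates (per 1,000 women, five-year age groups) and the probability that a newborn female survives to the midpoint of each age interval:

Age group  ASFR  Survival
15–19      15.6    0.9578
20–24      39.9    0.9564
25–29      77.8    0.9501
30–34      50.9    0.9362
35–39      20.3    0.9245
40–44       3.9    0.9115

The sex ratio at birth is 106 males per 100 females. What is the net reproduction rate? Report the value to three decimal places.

0.478

Proportion female at birth = 100 / (100 + 106) = 0.48544.
Each age group contributes 5 × ASFR × survival:
  15–19: 5 × 15.6/1000 × 0.9578 = 0.07471
  20–24: 5 × 39.9/1000 × 0.9564 = 0.19080
  25–29: 5 × 77.8/1000 × 0.9501 = 0.36959
  30–34: 5 × 50.9/1000 × 0.9362 = 0.23826
  35–39: 5 × 20.3/1000 × 0.9245 = 0.09384
  40–44: 5 × 3.9/1000 × 0.9115 = 0.01777
Sum = 0.98497
NRR = 0.48544 × 0.98497 = 0.47814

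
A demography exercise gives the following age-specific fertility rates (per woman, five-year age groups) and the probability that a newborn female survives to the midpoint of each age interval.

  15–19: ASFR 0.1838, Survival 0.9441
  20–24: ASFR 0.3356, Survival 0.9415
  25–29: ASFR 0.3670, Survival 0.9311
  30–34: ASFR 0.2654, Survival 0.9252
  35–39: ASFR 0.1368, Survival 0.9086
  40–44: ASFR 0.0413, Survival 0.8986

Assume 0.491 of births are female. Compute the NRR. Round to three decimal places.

Proportion female at birth = 0.491.
Survival-weighted fertility by age (5·fₓ·Sₓ):
  15–19: 5 × 0.1838 × 0.9441 = 0.86763
  20–24: 5 × 0.3356 × 0.9415 = 1.57984
  25–29: 5 × 0.3670 × 0.9311 = 1.70857
  30–34: 5 × 0.2654 × 0.9252 = 1.22774
  35–39: 5 × 0.1368 × 0.9086 = 0.62148
  40–44: 5 × 0.0413 × 0.8986 = 0.18556
Sum = 6.19082
NRR = 0.491 × 6.19082 = 3.03969
NRR > 1, so each generation more than replaces itself.

3.040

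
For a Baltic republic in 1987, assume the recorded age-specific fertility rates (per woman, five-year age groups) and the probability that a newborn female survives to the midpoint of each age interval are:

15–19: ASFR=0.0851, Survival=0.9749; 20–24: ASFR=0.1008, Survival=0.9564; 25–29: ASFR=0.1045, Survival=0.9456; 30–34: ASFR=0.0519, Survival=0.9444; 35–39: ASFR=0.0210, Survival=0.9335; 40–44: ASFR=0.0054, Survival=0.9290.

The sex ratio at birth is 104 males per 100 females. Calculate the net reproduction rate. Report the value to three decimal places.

Proportion female at birth = 100 / (100 + 104) = 0.49020.
Per-age-group product (5 × ASFR × survival probability):
  15–19: 5 × 0.0851 × 0.9749 = 0.41482
  20–24: 5 × 0.1008 × 0.9564 = 0.48203
  25–29: 5 × 0.1045 × 0.9456 = 0.49408
  30–34: 5 × 0.0519 × 0.9444 = 0.24507
  35–39: 5 × 0.0210 × 0.9335 = 0.09802
  40–44: 5 × 0.0054 × 0.9290 = 0.02508
Sum = 1.75910
NRR = 0.49020 × 1.75910 = 0.86231

0.862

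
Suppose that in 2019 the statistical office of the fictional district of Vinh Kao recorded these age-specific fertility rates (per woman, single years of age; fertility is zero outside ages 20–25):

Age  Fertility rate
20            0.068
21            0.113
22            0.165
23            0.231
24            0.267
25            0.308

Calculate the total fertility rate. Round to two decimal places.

Sum of ASFRs = 0.068 + 0.113 + 0.165 + 0.231 + 0.267 + 0.308 = 1.152
TFR = 1.152

1.15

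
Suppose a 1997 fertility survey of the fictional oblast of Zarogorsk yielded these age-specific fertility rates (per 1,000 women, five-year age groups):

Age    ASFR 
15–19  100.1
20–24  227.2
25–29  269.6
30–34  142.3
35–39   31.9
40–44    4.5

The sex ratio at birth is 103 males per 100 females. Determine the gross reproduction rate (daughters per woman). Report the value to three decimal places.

1.910

Proportion female at birth = 100 / (100 + 103) = 0.49261.
Sum of ASFRs = 100.1 + 227.2 + 269.6 + 142.3 + 31.9 + 4.5 = 775.6
TFR = 5 × 775.6 / 1000 = 3.878
GRR = 0.49261 × 3.878 = 1.91034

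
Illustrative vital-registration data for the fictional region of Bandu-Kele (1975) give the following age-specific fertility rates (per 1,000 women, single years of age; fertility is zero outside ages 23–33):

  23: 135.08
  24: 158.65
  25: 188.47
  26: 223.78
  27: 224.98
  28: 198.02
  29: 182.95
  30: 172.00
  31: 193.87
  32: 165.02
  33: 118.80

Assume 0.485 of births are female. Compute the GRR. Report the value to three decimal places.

0.951

Proportion female at birth = 0.485.
Sum of ASFRs = 135.08 + 158.65 + 188.47 + 223.78 + 224.98 + 198.02 + 182.95 + 172.00 + 193.87 + 165.02 + 118.80 = 1961.62
TFR = 1961.62 / 1000 = 1.96162
GRR = 0.485 × 1.96162 = 0.95139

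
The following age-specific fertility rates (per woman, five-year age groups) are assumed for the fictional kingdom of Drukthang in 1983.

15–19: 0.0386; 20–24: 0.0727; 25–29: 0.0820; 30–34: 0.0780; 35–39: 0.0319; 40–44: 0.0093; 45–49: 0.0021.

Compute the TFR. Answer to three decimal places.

Sum of ASFRs = 0.0386 + 0.0727 + 0.0820 + 0.0780 + 0.0319 + 0.0093 + 0.0021 = 0.3146
TFR = 5 × 0.3146 = 1.573

1.573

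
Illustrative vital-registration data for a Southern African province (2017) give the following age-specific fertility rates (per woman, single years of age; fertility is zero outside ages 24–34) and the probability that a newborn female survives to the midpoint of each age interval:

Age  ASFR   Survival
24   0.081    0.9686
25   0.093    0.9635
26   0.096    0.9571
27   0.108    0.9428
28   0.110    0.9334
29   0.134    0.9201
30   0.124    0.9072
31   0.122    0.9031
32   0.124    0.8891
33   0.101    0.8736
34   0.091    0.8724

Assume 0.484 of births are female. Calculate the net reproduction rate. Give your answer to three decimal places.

Proportion female at birth = 0.484.
Weighting each age-specific rate by interval width and survival:
  24: 1 × 0.081 × 0.9686 = 0.07846
  25: 1 × 0.093 × 0.9635 = 0.08961
  26: 1 × 0.096 × 0.9571 = 0.09188
  27: 1 × 0.108 × 0.9428 = 0.10182
  28: 1 × 0.110 × 0.9334 = 0.10267
  29: 1 × 0.134 × 0.9201 = 0.12329
  30: 1 × 0.124 × 0.9072 = 0.11249
  31: 1 × 0.122 × 0.9031 = 0.11018
  32: 1 × 0.124 × 0.8891 = 0.11025
  33: 1 × 0.101 × 0.8736 = 0.08823
  34: 1 × 0.091 × 0.8724 = 0.07939
Sum = 1.08827
NRR = 0.484 × 1.08827 = 0.52672

0.527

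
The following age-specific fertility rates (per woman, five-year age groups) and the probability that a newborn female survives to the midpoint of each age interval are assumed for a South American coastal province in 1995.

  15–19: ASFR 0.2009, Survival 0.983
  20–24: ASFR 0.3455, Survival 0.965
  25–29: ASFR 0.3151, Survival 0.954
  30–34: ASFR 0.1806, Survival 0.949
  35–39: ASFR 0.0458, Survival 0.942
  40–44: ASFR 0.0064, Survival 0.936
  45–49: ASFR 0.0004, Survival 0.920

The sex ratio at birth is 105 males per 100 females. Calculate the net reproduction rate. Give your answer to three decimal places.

2.567

Proportion female at birth = 100 / (100 + 105) = 0.48780.
Each age group contributes 5 × ASFR × survival:
  15–19: 5 × 0.2009 × 0.983 = 0.98742
  20–24: 5 × 0.3455 × 0.965 = 1.66704
  25–29: 5 × 0.3151 × 0.954 = 1.50303
  30–34: 5 × 0.1806 × 0.949 = 0.85695
  35–39: 5 × 0.0458 × 0.942 = 0.21572
  40–44: 5 × 0.0064 × 0.936 = 0.02995
  45–49: 5 × 0.0004 × 0.920 = 0.00184
Sum = 5.26195
NRR = 0.48780 × 5.26195 = 2.56678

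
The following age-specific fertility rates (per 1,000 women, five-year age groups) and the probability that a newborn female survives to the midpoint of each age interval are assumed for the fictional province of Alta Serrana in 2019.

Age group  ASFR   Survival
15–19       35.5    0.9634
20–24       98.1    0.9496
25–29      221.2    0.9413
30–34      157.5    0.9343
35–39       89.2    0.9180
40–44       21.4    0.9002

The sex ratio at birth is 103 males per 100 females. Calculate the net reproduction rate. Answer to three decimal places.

Proportion female at birth = 100 / (100 + 103) = 0.49261.
Each age group contributes 5 × ASFR × survival:
  15–19: 5 × 35.5/1000 × 0.9634 = 0.17100
  20–24: 5 × 98.1/1000 × 0.9496 = 0.46578
  25–29: 5 × 221.2/1000 × 0.9413 = 1.04108
  30–34: 5 × 157.5/1000 × 0.9343 = 0.73576
  35–39: 5 × 89.2/1000 × 0.9180 = 0.40943
  40–44: 5 × 21.4/1000 × 0.9002 = 0.09632
Sum = 2.91937
NRR = 0.49261 × 2.91937 = 1.43811
With NRR above 1 the population is above replacement fertility.

1.438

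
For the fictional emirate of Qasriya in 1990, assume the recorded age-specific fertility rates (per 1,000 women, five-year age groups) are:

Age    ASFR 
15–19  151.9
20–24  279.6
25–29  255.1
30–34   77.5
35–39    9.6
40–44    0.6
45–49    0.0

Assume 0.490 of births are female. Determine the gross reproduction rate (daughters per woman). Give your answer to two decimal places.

1.90

Proportion female at birth = 0.490.
Sum of ASFRs = 151.9 + 279.6 + 255.1 + 77.5 + 9.6 + 0.6 + 0.0 = 774.3
TFR = 5 × 774.3 / 1000 = 3.8715
GRR = 0.490 × 3.8715 = 1.89704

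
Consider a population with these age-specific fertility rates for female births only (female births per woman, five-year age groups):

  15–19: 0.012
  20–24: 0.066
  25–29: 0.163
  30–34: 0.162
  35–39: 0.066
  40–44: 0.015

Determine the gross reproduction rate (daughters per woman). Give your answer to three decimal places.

2.420

Sum of female ASFRs = 0.012 + 0.066 + 0.163 + 0.162 + 0.066 + 0.015 = 0.484
GRR = 5 × 0.484 = 2.42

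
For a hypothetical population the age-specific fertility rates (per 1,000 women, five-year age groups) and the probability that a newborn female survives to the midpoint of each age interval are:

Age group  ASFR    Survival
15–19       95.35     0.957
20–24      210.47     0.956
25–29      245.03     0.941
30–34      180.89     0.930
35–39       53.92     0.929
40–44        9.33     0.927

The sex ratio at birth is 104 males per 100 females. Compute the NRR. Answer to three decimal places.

Proportion female at birth = 100 / (100 + 104) = 0.49020.
Weighting each age-specific rate by interval width and survival:
  15–19: 5 × 95.35/1000 × 0.957 = 0.45625
  20–24: 5 × 210.47/1000 × 0.956 = 1.00605
  25–29: 5 × 245.03/1000 × 0.941 = 1.15287
  30–34: 5 × 180.89/1000 × 0.930 = 0.84114
  35–39: 5 × 53.92/1000 × 0.929 = 0.25046
  40–44: 5 × 9.33/1000 × 0.927 = 0.04324
Sum = 3.75001
NRR = 0.49020 × 3.75001 = 1.83825

1.838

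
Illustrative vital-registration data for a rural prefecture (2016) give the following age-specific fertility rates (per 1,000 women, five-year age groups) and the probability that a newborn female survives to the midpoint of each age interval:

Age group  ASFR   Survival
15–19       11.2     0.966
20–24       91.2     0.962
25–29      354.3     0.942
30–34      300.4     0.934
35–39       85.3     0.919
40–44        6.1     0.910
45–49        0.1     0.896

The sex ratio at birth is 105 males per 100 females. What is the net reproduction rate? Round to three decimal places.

Proportion female at birth = 100 / (100 + 105) = 0.48780.
Each age group contributes 5 × ASFR × survival:
  15–19: 5 × 11.2/1000 × 0.966 = 0.05410
  20–24: 5 × 91.2/1000 × 0.962 = 0.43867
  25–29: 5 × 354.3/1000 × 0.942 = 1.66875
  30–34: 5 × 300.4/1000 × 0.934 = 1.40287
  35–39: 5 × 85.3/1000 × 0.919 = 0.39195
  40–44: 5 × 6.1/1000 × 0.910 = 0.02776
  45–49: 5 × 0.1/1000 × 0.896 = 0.00045
Sum = 3.98455
NRR = 0.48780 × 3.98455 = 1.94366

1.944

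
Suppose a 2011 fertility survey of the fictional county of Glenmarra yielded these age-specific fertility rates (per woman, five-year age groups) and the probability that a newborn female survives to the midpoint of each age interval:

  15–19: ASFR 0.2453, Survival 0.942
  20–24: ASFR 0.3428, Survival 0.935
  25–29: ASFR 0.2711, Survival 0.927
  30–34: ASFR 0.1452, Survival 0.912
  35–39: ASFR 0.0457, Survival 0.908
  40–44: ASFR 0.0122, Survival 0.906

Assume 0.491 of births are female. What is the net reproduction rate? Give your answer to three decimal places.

2.425

Proportion female at birth = 0.491.
Weighting each age-specific rate by interval width and survival:
  15–19: 5 × 0.2453 × 0.942 = 1.15536
  20–24: 5 × 0.3428 × 0.935 = 1.60259
  25–29: 5 × 0.2711 × 0.927 = 1.25655
  30–34: 5 × 0.1452 × 0.912 = 0.66211
  35–39: 5 × 0.0457 × 0.908 = 0.20748
  40–44: 5 × 0.0122 × 0.906 = 0.05527
Sum = 4.93936
NRR = 0.491 × 4.93936 = 2.42523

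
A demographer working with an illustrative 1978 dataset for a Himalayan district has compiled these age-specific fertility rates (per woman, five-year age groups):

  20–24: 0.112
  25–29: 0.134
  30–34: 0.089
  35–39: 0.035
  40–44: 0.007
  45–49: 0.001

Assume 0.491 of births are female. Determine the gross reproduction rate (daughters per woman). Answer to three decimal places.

0.928

Proportion female at birth = 0.491.
Sum of ASFRs = 0.112 + 0.134 + 0.089 + 0.035 + 0.007 + 0.001 = 0.378
TFR = 5 × 0.378 = 1.89
GRR = 0.491 × 1.89 = 0.92799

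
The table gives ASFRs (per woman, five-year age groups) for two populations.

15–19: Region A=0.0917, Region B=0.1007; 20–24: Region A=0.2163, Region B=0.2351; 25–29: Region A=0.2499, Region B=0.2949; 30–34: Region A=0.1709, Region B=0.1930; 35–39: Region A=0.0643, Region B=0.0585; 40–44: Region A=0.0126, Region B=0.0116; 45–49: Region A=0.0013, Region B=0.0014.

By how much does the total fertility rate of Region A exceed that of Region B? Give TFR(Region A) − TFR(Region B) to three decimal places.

-0.441

Region A:
  Sum of ASFRs = 0.0917 + 0.2163 + 0.2499 + 0.1709 + 0.0643 + 0.0126 + 0.0013 = 0.8070
  TFR = 5 × 0.8070 = 4.035
Region B:
  Sum of ASFRs = 0.1007 + 0.2351 + 0.2949 + 0.1930 + 0.0585 + 0.0116 + 0.0014 = 0.8952
  TFR = 5 × 0.8952 = 4.476
Difference = 4.035 − 4.476 = -0.441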